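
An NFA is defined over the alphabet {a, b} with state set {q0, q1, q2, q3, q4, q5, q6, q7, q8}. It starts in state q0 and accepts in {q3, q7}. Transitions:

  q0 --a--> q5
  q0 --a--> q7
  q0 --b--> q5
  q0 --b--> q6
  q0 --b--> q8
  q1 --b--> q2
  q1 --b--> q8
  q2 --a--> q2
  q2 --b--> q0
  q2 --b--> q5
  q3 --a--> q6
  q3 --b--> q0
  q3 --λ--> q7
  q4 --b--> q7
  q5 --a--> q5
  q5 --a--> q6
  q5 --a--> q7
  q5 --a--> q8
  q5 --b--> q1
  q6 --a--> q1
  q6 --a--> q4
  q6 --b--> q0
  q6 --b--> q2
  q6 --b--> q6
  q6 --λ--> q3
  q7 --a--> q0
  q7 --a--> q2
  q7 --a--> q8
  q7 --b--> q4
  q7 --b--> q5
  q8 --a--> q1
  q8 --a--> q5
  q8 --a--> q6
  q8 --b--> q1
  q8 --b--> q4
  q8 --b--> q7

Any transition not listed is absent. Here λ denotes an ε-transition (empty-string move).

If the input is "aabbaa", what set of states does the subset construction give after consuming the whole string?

Start in {q0}.
Read 'a': q0→{q5, q7}; now {q5, q7}.
Read 'a': q5→{q5, q6, q7, q8}, q7→{q0, q2, q8}; union {q0, q2, q5, q6, q7, q8}; ε-closure = {q0, q2, q3, q5, q6, q7, q8}.
Read 'b': q0→{q5, q6, q8}, q2→{q0, q5}, q3→{q0}, q5→{q1}, q6→{q0, q2, q6}, q7→{q4, q5}, q8→{q1, q4, q7}; union {q0, q1, q2, q4, q5, q6, q7, q8}; ε-closure = {q0, q1, q2, q3, q4, q5, q6, q7, q8}.
Read 'b': q0→{q5, q6, q8}, q1→{q2, q8}, q2→{q0, q5}, q3→{q0}, q4→{q7}, q5→{q1}, q6→{q0, q2, q6}, q7→{q4, q5}, q8→{q1, q4, q7}; union {q0, q1, q2, q4, q5, q6, q7, q8}; ε-closure = {q0, q1, q2, q3, q4, q5, q6, q7, q8}.
Read 'a': q0→{q5, q7}, q1→∅, q2→{q2}, q3→{q6}, q4→∅, q5→{q5, q6, q7, q8}, q6→{q1, q4}, q7→{q0, q2, q8}, q8→{q1, q5, q6}; union {q0, q1, q2, q4, q5, q6, q7, q8}; ε-closure = {q0, q1, q2, q3, q4, q5, q6, q7, q8}.
Read 'a': q0→{q5, q7}, q1→∅, q2→{q2}, q3→{q6}, q4→∅, q5→{q5, q6, q7, q8}, q6→{q1, q4}, q7→{q0, q2, q8}, q8→{q1, q5, q6}; union {q0, q1, q2, q4, q5, q6, q7, q8}; ε-closure = {q0, q1, q2, q3, q4, q5, q6, q7, q8}.

{q0, q1, q2, q3, q4, q5, q6, q7, q8}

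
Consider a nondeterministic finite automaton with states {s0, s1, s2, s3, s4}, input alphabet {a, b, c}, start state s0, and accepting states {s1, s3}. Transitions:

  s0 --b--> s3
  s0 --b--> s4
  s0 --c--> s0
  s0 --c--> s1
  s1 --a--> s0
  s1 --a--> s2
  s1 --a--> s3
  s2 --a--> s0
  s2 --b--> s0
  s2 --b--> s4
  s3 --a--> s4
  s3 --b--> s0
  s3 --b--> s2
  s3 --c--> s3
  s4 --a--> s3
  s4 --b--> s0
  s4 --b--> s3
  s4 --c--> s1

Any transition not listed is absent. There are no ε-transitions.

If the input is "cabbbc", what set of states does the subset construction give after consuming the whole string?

{s0, s1, s3}

Start in {s0}.
Read 'c': s0→{s0, s1}; now {s0, s1}.
Read 'a': s0→∅, s1→{s0, s2, s3}; now {s0, s2, s3}.
Read 'b': s0→{s3, s4}, s2→{s0, s4}, s3→{s0, s2}; now {s0, s2, s3, s4}.
Read 'b': s0→{s3, s4}, s2→{s0, s4}, s3→{s0, s2}, s4→{s0, s3}; now {s0, s2, s3, s4}.
Read 'b': s0→{s3, s4}, s2→{s0, s4}, s3→{s0, s2}, s4→{s0, s3}; now {s0, s2, s3, s4}.
Read 'c': s0→{s0, s1}, s2→∅, s3→{s3}, s4→{s1}; now {s0, s1, s3}.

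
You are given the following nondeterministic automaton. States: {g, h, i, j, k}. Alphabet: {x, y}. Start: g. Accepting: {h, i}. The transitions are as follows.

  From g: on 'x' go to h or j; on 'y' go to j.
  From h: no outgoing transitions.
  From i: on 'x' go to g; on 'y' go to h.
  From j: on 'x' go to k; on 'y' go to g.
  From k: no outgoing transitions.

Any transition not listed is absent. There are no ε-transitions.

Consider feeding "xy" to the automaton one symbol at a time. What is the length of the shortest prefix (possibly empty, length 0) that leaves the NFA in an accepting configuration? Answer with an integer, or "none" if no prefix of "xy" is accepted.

1

Start in {g}.
Read 'x': g→{h, j}; now {h, j}.
None of the earlier sets intersect F, but {h, j} does.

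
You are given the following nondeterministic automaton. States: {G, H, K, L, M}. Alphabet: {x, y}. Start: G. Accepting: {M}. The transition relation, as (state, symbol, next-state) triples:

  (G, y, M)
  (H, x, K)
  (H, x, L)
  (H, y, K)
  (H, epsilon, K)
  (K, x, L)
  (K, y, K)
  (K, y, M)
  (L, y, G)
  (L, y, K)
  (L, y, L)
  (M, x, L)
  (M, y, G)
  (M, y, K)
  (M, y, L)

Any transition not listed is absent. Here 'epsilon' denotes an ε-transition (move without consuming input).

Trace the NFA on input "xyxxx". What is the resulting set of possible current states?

∅

Start in {G}.
Read 'x': G→∅; now ∅.
The set is empty and remains empty for the remaining 4 symbols.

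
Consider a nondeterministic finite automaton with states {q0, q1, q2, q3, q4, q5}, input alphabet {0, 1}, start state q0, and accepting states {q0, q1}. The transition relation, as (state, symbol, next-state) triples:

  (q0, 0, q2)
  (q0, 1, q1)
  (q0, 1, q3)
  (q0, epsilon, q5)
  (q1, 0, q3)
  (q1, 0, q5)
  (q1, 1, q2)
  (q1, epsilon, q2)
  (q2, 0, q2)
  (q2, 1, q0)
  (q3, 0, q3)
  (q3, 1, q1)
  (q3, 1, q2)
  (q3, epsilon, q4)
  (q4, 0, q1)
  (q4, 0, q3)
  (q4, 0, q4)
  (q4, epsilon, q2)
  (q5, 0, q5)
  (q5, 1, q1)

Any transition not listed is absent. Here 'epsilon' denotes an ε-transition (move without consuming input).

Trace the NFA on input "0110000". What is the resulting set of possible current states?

Start: ε-closure({q0}) = {q0, q5}.
Read '0': {q0, q5} → {q2, q5}.
Read '1': {q2, q5} → {q0, q1, q2, q5}.
Read '1': {q0, q1, q2, q5} → {q0, q1, q2, q3, q4, q5}.
Read '0': {q0, q1, q2, q3, q4, q5} → {q1, q2, q3, q4, q5}.
Read '0': {q1, q2, q3, q4, q5} → {q1, q2, q3, q4, q5}.
Read '0': {q1, q2, q3, q4, q5} → {q1, q2, q3, q4, q5}.
Read '0': {q1, q2, q3, q4, q5} → {q1, q2, q3, q4, q5}.

{q1, q2, q3, q4, q5}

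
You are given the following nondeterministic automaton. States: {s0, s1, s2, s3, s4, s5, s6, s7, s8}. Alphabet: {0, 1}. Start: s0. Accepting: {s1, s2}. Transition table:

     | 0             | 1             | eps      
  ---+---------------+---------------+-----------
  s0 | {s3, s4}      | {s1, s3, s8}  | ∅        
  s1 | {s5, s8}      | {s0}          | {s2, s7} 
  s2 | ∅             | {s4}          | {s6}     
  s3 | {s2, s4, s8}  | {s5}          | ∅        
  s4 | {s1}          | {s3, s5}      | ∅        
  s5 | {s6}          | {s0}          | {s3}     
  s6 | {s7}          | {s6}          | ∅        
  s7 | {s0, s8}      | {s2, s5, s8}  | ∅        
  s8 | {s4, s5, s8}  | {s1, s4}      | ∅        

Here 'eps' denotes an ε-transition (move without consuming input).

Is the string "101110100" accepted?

Start in {s0}.
Read '1': s0→{s1, s3, s8}; union {s1, s3, s8}; ε-closure = {s1, s2, s3, s6, s7, s8}.
Read '0': s1→{s5, s8}, s2→∅, s3→{s2, s4, s8}, s6→{s7}, s7→{s0, s8}, s8→{s4, s5, s8}; union {s0, s2, s4, s5, s7, s8}; ε-closure = {s0, s2, s3, s4, s5, s6, s7, s8}.
Read '1': s0→{s1, s3, s8}, s2→{s4}, s3→{s5}, s4→{s3, s5}, s5→{s0}, s6→{s6}, s7→{s2, s5, s8}, s8→{s1, s4}; union {s0, s1, s2, s3, s4, s5, s6, s8}; ε-closure = {s0, s1, s2, s3, s4, s5, s6, s7, s8}.
Read '1': s0→{s1, s3, s8}, s1→{s0}, s2→{s4}, s3→{s5}, s4→{s3, s5}, s5→{s0}, s6→{s6}, s7→{s2, s5, s8}, s8→{s1, s4}; union {s0, s1, s2, s3, s4, s5, s6, s8}; ε-closure = {s0, s1, s2, s3, s4, s5, s6, s7, s8}.
Read '1': s0→{s1, s3, s8}, s1→{s0}, s2→{s4}, s3→{s5}, s4→{s3, s5}, s5→{s0}, s6→{s6}, s7→{s2, s5, s8}, s8→{s1, s4}; union {s0, s1, s2, s3, s4, s5, s6, s8}; ε-closure = {s0, s1, s2, s3, s4, s5, s6, s7, s8}.
Read '0': s0→{s3, s4}, s1→{s5, s8}, s2→∅, s3→{s2, s4, s8}, s4→{s1}, s5→{s6}, s6→{s7}, s7→{s0, s8}, s8→{s4, s5, s8}; now {s0, s1, s2, s3, s4, s5, s6, s7, s8}.
Read '1': s0→{s1, s3, s8}, s1→{s0}, s2→{s4}, s3→{s5}, s4→{s3, s5}, s5→{s0}, s6→{s6}, s7→{s2, s5, s8}, s8→{s1, s4}; union {s0, s1, s2, s3, s4, s5, s6, s8}; ε-closure = {s0, s1, s2, s3, s4, s5, s6, s7, s8}.
Read '0': s0→{s3, s4}, s1→{s5, s8}, s2→∅, s3→{s2, s4, s8}, s4→{s1}, s5→{s6}, s6→{s7}, s7→{s0, s8}, s8→{s4, s5, s8}; now {s0, s1, s2, s3, s4, s5, s6, s7, s8}.
Read '0': s0→{s3, s4}, s1→{s5, s8}, s2→∅, s3→{s2, s4, s8}, s4→{s1}, s5→{s6}, s6→{s7}, s7→{s0, s8}, s8→{s4, s5, s8}; now {s0, s1, s2, s3, s4, s5, s6, s7, s8}.
The final set {s0, s1, s2, s3, s4, s5, s6, s7, s8} contains the accepting states s1, s2.

Yes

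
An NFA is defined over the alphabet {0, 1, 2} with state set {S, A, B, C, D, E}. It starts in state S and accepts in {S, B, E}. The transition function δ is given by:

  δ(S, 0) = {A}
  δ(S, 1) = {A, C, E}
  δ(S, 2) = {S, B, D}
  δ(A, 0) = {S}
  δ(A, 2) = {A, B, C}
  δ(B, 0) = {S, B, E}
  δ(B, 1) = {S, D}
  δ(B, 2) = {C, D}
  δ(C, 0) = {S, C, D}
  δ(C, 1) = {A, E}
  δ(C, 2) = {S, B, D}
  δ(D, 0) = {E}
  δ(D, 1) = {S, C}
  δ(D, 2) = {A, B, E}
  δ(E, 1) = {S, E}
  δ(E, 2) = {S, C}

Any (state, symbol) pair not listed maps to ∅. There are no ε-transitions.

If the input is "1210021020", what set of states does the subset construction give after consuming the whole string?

Start in {S}.
Read '1': {S} → {A, C, E}.
Read '2': {A, C, E} → {S, A, B, C, D}.
Read '1': {S, A, B, C, D} → {S, A, C, D, E}.
Read '0': {S, A, C, D, E} → {S, A, C, D, E}.
Read '0': {S, A, C, D, E} → {S, A, C, D, E}.
Read '2': {S, A, C, D, E} → {S, A, B, C, D, E}.
Read '1': {S, A, B, C, D, E} → {S, A, C, D, E}.
Read '0': {S, A, C, D, E} → {S, A, C, D, E}.
Read '2': {S, A, C, D, E} → {S, A, B, C, D, E}.
Read '0': {S, A, B, C, D, E} → {S, A, B, C, D, E}.

{S, A, B, C, D, E}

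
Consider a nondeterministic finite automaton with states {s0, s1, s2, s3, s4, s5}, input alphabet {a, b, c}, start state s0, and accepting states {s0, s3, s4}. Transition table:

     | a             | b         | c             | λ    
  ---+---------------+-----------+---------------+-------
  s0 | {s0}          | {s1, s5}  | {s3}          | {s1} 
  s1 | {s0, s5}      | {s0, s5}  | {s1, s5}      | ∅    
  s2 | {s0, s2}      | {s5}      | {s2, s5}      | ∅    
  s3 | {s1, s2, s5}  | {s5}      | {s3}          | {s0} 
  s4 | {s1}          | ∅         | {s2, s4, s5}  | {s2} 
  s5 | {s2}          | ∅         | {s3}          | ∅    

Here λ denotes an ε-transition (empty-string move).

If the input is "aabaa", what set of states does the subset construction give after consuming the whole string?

Start: ε-closure({s0}) = {s0, s1}.
Read 'a': s0→{s0}, s1→{s0, s5}; union {s0, s5}; ε-closure = {s0, s1, s5}.
Read 'a': s0→{s0}, s1→{s0, s5}, s5→{s2}; union {s0, s2, s5}; ε-closure = {s0, s1, s2, s5}.
Read 'b': s0→{s1, s5}, s1→{s0, s5}, s2→{s5}, s5→∅; now {s0, s1, s5}.
Read 'a': s0→{s0}, s1→{s0, s5}, s5→{s2}; union {s0, s2, s5}; ε-closure = {s0, s1, s2, s5}.
Read 'a': s0→{s0}, s1→{s0, s5}, s2→{s0, s2}, s5→{s2}; union {s0, s2, s5}; ε-closure = {s0, s1, s2, s5}.

{s0, s1, s2, s5}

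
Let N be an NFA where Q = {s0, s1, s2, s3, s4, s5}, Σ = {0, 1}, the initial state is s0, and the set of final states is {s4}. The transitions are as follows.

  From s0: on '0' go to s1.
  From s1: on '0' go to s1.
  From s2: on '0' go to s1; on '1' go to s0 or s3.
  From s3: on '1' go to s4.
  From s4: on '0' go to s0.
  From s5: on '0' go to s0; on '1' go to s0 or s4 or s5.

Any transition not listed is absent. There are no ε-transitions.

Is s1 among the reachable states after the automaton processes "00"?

Yes

Start in {s0}.
Read '0': {s0} → {s1}.
Read '0': {s1} → {s1}.
State s1 is in {s1}.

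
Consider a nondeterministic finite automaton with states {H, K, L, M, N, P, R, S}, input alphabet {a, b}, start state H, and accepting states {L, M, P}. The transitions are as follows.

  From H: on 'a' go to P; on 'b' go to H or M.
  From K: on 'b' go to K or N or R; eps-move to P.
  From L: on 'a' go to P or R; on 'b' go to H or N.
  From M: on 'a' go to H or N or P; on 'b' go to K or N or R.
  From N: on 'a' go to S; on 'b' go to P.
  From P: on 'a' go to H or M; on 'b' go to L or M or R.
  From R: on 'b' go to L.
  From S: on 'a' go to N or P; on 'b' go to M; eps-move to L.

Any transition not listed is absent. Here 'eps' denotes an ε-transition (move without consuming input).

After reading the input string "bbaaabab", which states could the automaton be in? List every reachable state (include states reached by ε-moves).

{H, K, L, M, N, P, R}

Start in {H}.
Read 'b': H→{H, M}; now {H, M}.
Read 'b': H→{H, M}, M→{K, N, R}; union {H, K, M, N, R}; ε-closure = {H, K, M, N, P, R}.
Read 'a': H→{P}, K→∅, M→{H, N, P}, N→{S}, P→{H, M}, R→∅; union {H, M, N, P, S}; ε-closure = {H, L, M, N, P, S}.
Read 'a': H→{P}, L→{P, R}, M→{H, N, P}, N→{S}, P→{H, M}, S→{N, P}; union {H, M, N, P, R, S}; ε-closure = {H, L, M, N, P, R, S}.
Read 'a': H→{P}, L→{P, R}, M→{H, N, P}, N→{S}, P→{H, M}, R→∅, S→{N, P}; union {H, M, N, P, R, S}; ε-closure = {H, L, M, N, P, R, S}.
Read 'b': H→{H, M}, L→{H, N}, M→{K, N, R}, N→{P}, P→{L, M, R}, R→{L}, S→{M}; now {H, K, L, M, N, P, R}.
Read 'a': H→{P}, K→∅, L→{P, R}, M→{H, N, P}, N→{S}, P→{H, M}, R→∅; union {H, M, N, P, R, S}; ε-closure = {H, L, M, N, P, R, S}.
Read 'b': H→{H, M}, L→{H, N}, M→{K, N, R}, N→{P}, P→{L, M, R}, R→{L}, S→{M}; now {H, K, L, M, N, P, R}.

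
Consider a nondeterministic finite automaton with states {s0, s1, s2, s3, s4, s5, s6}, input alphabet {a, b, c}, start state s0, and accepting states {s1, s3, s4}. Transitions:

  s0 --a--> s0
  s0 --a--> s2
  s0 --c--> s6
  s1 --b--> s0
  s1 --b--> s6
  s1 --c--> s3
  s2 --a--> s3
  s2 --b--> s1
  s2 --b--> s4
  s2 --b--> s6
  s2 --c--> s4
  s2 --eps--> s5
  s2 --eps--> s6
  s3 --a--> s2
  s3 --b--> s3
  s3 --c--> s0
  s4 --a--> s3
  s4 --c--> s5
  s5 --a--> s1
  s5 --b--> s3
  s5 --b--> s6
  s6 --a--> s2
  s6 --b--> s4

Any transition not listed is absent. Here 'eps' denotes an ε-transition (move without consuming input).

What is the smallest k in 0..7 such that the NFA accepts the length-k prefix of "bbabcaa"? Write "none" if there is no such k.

Start in {s0}.
Read 'b': s0→∅; now ∅.
The set is empty and remains empty for the remaining 6 symbols.
No reachable set along the way intersects F.

none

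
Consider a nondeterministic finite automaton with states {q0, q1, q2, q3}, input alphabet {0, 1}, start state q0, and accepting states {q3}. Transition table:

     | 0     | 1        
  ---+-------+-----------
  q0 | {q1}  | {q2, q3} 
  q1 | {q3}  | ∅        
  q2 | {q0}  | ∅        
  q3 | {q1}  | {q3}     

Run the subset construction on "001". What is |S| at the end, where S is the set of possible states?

1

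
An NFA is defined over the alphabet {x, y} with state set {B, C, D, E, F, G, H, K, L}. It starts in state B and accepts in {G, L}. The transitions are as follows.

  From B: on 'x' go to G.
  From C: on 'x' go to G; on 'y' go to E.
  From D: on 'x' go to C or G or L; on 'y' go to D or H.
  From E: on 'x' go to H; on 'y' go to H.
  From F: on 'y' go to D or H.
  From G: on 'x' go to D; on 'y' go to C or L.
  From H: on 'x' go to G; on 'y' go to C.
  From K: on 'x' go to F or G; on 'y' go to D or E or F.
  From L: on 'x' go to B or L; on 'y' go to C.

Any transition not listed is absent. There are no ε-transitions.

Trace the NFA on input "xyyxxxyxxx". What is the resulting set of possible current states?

Start in {B}.
Read 'x': B→{G}; now {G}.
Read 'y': G→{C, L}; now {C, L}.
Read 'y': C→{E}, L→{C}; now {C, E}.
Read 'x': C→{G}, E→{H}; now {G, H}.
Read 'x': G→{D}, H→{G}; now {D, G}.
Read 'x': D→{C, G, L}, G→{D}; now {C, D, G, L}.
Read 'y': C→{E}, D→{D, H}, G→{C, L}, L→{C}; now {C, D, E, H, L}.
Read 'x': C→{G}, D→{C, G, L}, E→{H}, H→{G}, L→{B, L}; now {B, C, G, H, L}.
Read 'x': B→{G}, C→{G}, G→{D}, H→{G}, L→{B, L}; now {B, D, G, L}.
Read 'x': B→{G}, D→{C, G, L}, G→{D}, L→{B, L}; now {B, C, D, G, L}.

{B, C, D, G, L}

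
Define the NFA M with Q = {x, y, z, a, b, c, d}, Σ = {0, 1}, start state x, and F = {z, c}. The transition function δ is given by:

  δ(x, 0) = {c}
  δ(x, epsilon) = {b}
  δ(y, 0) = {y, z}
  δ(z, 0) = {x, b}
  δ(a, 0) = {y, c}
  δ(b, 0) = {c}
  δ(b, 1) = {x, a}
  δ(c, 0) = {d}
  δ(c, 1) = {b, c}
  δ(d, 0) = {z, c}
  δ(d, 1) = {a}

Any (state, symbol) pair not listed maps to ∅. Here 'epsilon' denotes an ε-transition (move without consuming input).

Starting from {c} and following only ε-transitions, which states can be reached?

Begin with {c}.
No ε-moves leave this set, so the closure equals the set itself.

{c}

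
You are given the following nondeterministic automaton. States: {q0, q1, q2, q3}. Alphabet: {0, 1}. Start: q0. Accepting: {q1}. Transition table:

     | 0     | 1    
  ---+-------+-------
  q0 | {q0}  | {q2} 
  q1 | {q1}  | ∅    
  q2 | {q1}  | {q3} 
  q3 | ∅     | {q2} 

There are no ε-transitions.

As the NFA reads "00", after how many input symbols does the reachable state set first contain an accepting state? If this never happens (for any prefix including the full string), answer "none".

none

Start in {q0}.
Read '0': q0→{q0}; now {q0}.
Read '0': q0→{q0}; now {q0}.
No reachable set along the way intersects F.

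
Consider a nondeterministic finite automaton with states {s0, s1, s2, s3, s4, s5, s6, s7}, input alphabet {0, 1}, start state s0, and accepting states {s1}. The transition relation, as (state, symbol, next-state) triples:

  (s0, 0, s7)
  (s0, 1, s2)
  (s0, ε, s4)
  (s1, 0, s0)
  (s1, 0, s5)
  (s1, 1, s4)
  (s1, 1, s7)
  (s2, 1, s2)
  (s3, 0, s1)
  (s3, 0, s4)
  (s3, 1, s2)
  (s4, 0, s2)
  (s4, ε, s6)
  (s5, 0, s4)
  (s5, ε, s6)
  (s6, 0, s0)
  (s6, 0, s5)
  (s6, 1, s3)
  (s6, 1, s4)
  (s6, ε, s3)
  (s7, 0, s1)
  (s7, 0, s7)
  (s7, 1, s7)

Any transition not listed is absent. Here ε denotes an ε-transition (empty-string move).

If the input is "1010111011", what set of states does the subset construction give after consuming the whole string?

{s2, s3, s4, s6, s7}

Start: ε-closure({s0}) = {s0, s3, s4, s6}.
Read '1': {s0, s3, s4, s6} → {s2, s3, s4, s6}.
Read '0': {s2, s3, s4, s6} → {s0, s1, s2, s3, s4, s5, s6}.
Read '1': {s0, s1, s2, s3, s4, s5, s6} → {s2, s3, s4, s6, s7}.
Read '0': {s2, s3, s4, s6, s7} → {s0, s1, s2, s3, s4, s5, s6, s7}.
Read '1': {s0, s1, s2, s3, s4, s5, s6, s7} → {s2, s3, s4, s6, s7}.
Read '1': {s2, s3, s4, s6, s7} → {s2, s3, s4, s6, s7}.
Read '1': {s2, s3, s4, s6, s7} → {s2, s3, s4, s6, s7}.
Read '0': {s2, s3, s4, s6, s7} → {s0, s1, s2, s3, s4, s5, s6, s7}.
Read '1': {s0, s1, s2, s3, s4, s5, s6, s7} → {s2, s3, s4, s6, s7}.
Read '1': {s2, s3, s4, s6, s7} → {s2, s3, s4, s6, s7}.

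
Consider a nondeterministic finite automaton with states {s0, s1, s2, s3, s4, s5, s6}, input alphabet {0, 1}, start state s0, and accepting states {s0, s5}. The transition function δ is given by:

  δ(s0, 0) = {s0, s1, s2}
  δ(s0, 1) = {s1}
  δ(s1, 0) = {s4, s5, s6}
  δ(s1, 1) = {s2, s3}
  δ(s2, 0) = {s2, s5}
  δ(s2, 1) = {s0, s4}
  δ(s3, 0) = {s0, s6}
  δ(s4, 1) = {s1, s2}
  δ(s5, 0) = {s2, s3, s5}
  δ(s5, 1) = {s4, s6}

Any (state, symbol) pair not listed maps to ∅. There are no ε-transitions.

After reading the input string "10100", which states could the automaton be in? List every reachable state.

{s2, s3, s5}

Start in {s0}.
Read '1': s0→{s1}; now {s1}.
Read '0': s1→{s4, s5, s6}; now {s4, s5, s6}.
Read '1': s4→{s1, s2}, s5→{s4, s6}, s6→∅; now {s1, s2, s4, s6}.
Read '0': s1→{s4, s5, s6}, s2→{s2, s5}, s4→∅, s6→∅; now {s2, s4, s5, s6}.
Read '0': s2→{s2, s5}, s4→∅, s5→{s2, s3, s5}, s6→∅; now {s2, s3, s5}.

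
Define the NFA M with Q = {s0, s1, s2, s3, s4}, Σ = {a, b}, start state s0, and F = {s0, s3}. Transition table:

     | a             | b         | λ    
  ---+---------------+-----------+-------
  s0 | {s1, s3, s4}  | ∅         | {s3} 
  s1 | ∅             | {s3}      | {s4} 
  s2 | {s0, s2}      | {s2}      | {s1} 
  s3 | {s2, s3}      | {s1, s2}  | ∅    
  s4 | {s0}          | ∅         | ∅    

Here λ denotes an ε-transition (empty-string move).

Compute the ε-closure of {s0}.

{s0, s3}

Begin with {s0}.
ε-move s0 → s3; add s3.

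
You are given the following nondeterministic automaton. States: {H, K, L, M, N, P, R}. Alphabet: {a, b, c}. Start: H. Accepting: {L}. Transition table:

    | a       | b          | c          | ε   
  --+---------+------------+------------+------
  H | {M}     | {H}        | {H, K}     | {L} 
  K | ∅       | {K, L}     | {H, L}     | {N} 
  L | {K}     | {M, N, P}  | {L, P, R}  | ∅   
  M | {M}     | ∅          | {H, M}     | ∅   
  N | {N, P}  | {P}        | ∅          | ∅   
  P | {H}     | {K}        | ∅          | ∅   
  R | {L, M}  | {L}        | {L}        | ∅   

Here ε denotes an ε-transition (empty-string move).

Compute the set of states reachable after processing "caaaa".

{H, K, L, M, N, P}

Start: ε-closure({H}) = {H, L}.
Read 'c': {H, L} → {H, K, L, N, P, R}.
Read 'a': {H, K, L, N, P, R} → {H, K, L, M, N, P}.
Read 'a': {H, K, L, M, N, P} → {H, K, L, M, N, P}.
Read 'a': {H, K, L, M, N, P} → {H, K, L, M, N, P}.
Read 'a': {H, K, L, M, N, P} → {H, K, L, M, N, P}.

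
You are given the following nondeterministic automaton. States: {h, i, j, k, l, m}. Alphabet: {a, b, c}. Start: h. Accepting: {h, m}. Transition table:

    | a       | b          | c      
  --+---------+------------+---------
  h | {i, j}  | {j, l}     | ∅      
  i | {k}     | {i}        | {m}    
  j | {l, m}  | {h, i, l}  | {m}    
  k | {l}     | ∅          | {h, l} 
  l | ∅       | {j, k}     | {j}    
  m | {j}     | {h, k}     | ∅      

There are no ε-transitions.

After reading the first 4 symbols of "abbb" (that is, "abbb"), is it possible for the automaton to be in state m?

Start in {h}.
Read 'a': h→{i, j}; now {i, j}.
Read 'b': i→{i}, j→{h, i, l}; now {h, i, l}.
Read 'b': h→{j, l}, i→{i}, l→{j, k}; now {i, j, k, l}.
Read 'b': i→{i}, j→{h, i, l}, k→∅, l→{j, k}; now {h, i, j, k, l}.
State m is not in {h, i, j, k, l}.

No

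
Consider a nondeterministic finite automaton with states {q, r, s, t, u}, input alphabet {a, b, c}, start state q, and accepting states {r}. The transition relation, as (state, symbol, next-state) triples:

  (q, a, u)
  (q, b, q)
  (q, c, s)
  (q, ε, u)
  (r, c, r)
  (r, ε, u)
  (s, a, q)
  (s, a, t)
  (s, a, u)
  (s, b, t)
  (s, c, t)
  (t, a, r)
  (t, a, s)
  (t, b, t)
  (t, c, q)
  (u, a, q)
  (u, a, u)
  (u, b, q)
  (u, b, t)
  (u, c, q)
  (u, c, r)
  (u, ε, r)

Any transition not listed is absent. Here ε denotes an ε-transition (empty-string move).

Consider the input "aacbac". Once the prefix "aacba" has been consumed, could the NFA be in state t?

No

Start: ε-closure({q}) = {q, r, u}.
Read 'a': q→{u}, r→∅, u→{q, u}; union {q, u}; ε-closure = {q, r, u}.
Read 'a': q→{u}, r→∅, u→{q, u}; union {q, u}; ε-closure = {q, r, u}.
Read 'c': q→{s}, r→{r}, u→{q, r}; union {q, r, s}; ε-closure = {q, r, s, u}.
Read 'b': q→{q}, r→∅, s→{t}, u→{q, t}; union {q, t}; ε-closure = {q, r, t, u}.
Read 'a': q→{u}, r→∅, t→{r, s}, u→{q, u}; now {q, r, s, u}.
State t is not in {q, r, s, u}.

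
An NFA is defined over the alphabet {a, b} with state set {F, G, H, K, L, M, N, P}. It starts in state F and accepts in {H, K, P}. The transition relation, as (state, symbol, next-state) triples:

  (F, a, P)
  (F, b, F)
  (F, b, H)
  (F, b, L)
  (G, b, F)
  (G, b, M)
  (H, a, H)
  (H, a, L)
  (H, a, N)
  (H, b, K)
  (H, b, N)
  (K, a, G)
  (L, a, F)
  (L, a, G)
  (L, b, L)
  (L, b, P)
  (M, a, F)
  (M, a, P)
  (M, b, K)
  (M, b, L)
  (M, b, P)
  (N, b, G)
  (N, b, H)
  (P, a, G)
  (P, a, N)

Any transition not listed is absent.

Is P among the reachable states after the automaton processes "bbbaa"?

Start in {F}.
Read 'b': F→{F, H, L}; now {F, H, L}.
Read 'b': F→{F, H, L}, H→{K, N}, L→{L, P}; now {F, H, K, L, N, P}.
Read 'b': F→{F, H, L}, H→{K, N}, K→∅, L→{L, P}, N→{G, H}, P→∅; now {F, G, H, K, L, N, P}.
Read 'a': F→{P}, G→∅, H→{H, L, N}, K→{G}, L→{F, G}, N→∅, P→{G, N}; now {F, G, H, L, N, P}.
Read 'a': F→{P}, G→∅, H→{H, L, N}, L→{F, G}, N→∅, P→{G, N}; now {F, G, H, L, N, P}.
State P is in {F, G, H, L, N, P}.

Yes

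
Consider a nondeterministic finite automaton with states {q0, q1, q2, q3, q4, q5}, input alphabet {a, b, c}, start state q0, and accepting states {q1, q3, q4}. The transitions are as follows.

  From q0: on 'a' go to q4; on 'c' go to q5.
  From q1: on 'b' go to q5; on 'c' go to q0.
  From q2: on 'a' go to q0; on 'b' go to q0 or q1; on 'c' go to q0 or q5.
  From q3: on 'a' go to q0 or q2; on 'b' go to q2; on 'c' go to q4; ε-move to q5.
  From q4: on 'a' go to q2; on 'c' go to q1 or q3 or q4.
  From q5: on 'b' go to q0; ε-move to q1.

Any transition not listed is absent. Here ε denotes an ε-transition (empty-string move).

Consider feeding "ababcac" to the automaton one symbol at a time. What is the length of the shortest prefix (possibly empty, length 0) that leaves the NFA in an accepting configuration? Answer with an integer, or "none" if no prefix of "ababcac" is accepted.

1

Start in {q0}.
Read 'a': {q0} → {q4}.
None of the earlier sets intersect F, but {q4} does.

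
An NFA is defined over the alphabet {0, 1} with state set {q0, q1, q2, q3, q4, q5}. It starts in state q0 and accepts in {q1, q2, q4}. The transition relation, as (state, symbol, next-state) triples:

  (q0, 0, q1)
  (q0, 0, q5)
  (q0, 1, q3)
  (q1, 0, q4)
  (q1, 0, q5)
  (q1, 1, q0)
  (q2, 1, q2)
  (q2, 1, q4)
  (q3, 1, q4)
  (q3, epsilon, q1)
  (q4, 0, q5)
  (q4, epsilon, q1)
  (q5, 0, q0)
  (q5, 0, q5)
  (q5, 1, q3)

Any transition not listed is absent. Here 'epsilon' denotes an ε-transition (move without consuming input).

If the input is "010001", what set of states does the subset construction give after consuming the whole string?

{q0, q1, q3}

Start in {q0}.
Read '0': q0→{q1, q5}; now {q1, q5}.
Read '1': q1→{q0}, q5→{q3}; union {q0, q3}; ε-closure = {q0, q1, q3}.
Read '0': q0→{q1, q5}, q1→{q4, q5}, q3→∅; now {q1, q4, q5}.
Read '0': q1→{q4, q5}, q4→{q5}, q5→{q0, q5}; union {q0, q4, q5}; ε-closure = {q0, q1, q4, q5}.
Read '0': q0→{q1, q5}, q1→{q4, q5}, q4→{q5}, q5→{q0, q5}; now {q0, q1, q4, q5}.
Read '1': q0→{q3}, q1→{q0}, q4→∅, q5→{q3}; union {q0, q3}; ε-closure = {q0, q1, q3}.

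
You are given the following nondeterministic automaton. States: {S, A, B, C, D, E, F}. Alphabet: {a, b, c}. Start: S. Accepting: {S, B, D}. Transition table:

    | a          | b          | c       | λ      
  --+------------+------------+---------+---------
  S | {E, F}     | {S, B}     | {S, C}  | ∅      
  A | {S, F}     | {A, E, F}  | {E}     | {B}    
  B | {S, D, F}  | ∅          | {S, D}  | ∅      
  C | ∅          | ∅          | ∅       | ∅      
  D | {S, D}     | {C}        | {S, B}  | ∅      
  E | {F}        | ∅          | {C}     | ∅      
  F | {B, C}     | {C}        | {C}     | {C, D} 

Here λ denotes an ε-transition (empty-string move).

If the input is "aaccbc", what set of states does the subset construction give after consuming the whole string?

{S, C, D}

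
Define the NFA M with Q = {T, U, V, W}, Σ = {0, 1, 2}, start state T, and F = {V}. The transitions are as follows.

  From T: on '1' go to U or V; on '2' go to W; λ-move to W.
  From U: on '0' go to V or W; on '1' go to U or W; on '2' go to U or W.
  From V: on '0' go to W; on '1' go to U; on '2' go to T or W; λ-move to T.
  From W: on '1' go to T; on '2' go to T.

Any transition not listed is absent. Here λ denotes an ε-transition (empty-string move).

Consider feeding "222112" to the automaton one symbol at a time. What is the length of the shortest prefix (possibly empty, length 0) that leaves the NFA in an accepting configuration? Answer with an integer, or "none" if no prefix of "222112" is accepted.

4

Start: ε-closure({T}) = {T, W}.
Read '2': T→{W}, W→{T}; now {T, W}.
Read '2': T→{W}, W→{T}; now {T, W}.
Read '2': T→{W}, W→{T}; now {T, W}.
Read '1': T→{U, V}, W→{T}; union {T, U, V}; ε-closure = {T, U, V, W}.
None of the earlier sets intersect F, but {T, U, V, W} does.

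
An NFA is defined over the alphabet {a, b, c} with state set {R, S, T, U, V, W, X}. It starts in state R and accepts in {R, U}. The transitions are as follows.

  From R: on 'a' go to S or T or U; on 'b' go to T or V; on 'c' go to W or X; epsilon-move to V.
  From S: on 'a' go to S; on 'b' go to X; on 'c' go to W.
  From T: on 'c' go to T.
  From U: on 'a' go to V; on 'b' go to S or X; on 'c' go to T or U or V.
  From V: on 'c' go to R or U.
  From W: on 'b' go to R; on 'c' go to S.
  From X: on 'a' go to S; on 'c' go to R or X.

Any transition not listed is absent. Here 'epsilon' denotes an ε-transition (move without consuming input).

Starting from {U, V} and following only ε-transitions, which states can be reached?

{U, V}

Begin with {U, V}.
No ε-moves leave this set, so the closure equals the set itself.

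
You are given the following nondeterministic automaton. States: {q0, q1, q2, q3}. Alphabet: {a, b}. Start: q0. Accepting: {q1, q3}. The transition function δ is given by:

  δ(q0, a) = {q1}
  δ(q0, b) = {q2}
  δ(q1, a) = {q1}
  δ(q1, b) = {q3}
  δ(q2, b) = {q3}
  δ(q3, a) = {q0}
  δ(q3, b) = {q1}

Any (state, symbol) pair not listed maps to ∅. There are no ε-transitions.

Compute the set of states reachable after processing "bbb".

Start in {q0}.
Read 'b': {q0} → {q2}.
Read 'b': {q2} → {q3}.
Read 'b': {q3} → {q1}.

{q1}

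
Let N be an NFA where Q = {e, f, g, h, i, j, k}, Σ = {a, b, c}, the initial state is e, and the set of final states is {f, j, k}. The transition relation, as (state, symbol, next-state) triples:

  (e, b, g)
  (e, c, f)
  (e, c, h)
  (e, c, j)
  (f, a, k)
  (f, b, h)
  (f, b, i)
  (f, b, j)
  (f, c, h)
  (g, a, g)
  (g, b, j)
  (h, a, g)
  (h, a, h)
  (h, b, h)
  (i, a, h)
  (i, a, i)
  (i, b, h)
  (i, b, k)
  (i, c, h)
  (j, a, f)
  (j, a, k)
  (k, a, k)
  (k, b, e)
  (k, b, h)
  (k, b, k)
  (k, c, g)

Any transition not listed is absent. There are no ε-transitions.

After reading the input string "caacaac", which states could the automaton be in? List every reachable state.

Start in {e}.
Read 'c': e→{f, h, j}; now {f, h, j}.
Read 'a': f→{k}, h→{g, h}, j→{f, k}; now {f, g, h, k}.
Read 'a': f→{k}, g→{g}, h→{g, h}, k→{k}; now {g, h, k}.
Read 'c': g→∅, h→∅, k→{g}; now {g}.
Read 'a': g→{g}; now {g}.
Read 'a': g→{g}; now {g}.
Read 'c': g→∅; now ∅.

∅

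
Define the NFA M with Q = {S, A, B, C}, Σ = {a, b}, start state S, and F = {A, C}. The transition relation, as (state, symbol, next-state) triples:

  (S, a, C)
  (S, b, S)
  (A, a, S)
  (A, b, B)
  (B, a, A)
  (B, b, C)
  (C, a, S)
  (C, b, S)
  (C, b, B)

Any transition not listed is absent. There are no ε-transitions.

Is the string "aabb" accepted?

No

Start in {S}.
Read 'a': {S} → {C}.
Read 'a': {C} → {S}.
Read 'b': {S} → {S}.
Read 'b': {S} → {S}.
The final set {S} contains no accepting state.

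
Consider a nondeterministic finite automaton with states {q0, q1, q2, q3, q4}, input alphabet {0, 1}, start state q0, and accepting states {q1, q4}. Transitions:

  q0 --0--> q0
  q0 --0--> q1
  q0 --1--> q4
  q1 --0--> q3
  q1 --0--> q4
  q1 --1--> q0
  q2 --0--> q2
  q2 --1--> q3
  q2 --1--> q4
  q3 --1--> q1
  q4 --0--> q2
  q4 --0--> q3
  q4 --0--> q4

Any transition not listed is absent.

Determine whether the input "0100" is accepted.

Yes

Start in {q0}.
Read '0': q0→{q0, q1}; now {q0, q1}.
Read '1': q0→{q4}, q1→{q0}; now {q0, q4}.
Read '0': q0→{q0, q1}, q4→{q2, q3, q4}; now {q0, q1, q2, q3, q4}.
Read '0': q0→{q0, q1}, q1→{q3, q4}, q2→{q2}, q3→∅, q4→{q2, q3, q4}; now {q0, q1, q2, q3, q4}.
The final set {q0, q1, q2, q3, q4} contains the accepting states q1, q4.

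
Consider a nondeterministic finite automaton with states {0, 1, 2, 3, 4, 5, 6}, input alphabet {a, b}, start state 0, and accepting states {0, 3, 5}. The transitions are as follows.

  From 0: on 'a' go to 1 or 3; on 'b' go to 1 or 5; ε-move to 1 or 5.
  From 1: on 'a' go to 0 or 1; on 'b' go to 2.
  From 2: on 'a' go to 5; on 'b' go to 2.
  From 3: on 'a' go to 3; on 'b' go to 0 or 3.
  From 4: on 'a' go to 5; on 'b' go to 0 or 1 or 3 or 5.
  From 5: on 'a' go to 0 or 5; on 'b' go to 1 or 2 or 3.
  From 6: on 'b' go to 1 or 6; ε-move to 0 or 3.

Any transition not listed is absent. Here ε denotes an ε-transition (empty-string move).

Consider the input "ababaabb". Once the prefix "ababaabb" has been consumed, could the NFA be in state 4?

No

Start: ε-closure({0}) = {0, 1, 5}.
Read 'a': 0→{1, 3}, 1→{0, 1}, 5→{0, 5}; now {0, 1, 3, 5}.
Read 'b': 0→{1, 5}, 1→{2}, 3→{0, 3}, 5→{1, 2, 3}; now {0, 1, 2, 3, 5}.
Read 'a': 0→{1, 3}, 1→{0, 1}, 2→{5}, 3→{3}, 5→{0, 5}; now {0, 1, 3, 5}.
Read 'b': 0→{1, 5}, 1→{2}, 3→{0, 3}, 5→{1, 2, 3}; now {0, 1, 2, 3, 5}.
Read 'a': 0→{1, 3}, 1→{0, 1}, 2→{5}, 3→{3}, 5→{0, 5}; now {0, 1, 3, 5}.
Read 'a': 0→{1, 3}, 1→{0, 1}, 3→{3}, 5→{0, 5}; now {0, 1, 3, 5}.
Read 'b': 0→{1, 5}, 1→{2}, 3→{0, 3}, 5→{1, 2, 3}; now {0, 1, 2, 3, 5}.
Read 'b': 0→{1, 5}, 1→{2}, 2→{2}, 3→{0, 3}, 5→{1, 2, 3}; now {0, 1, 2, 3, 5}.
State 4 is not in {0, 1, 2, 3, 5}.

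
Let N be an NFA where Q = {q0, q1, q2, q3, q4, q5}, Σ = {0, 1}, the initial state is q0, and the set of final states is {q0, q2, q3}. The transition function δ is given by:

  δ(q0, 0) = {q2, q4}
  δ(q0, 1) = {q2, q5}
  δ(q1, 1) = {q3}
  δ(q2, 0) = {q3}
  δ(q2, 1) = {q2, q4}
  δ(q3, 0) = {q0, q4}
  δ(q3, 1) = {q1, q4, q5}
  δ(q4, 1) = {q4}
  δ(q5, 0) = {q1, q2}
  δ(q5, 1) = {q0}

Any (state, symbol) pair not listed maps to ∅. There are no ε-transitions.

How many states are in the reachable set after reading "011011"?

Start in {q0}.
Read '0': q0→{q2, q4}; now {q2, q4}.
Read '1': q2→{q2, q4}, q4→{q4}; now {q2, q4}.
Read '1': q2→{q2, q4}, q4→{q4}; now {q2, q4}.
Read '0': q2→{q3}, q4→∅; now {q3}.
Read '1': q3→{q1, q4, q5}; now {q1, q4, q5}.
Read '1': q1→{q3}, q4→{q4}, q5→{q0}; now {q0, q3, q4}.
That set has 3 states.

3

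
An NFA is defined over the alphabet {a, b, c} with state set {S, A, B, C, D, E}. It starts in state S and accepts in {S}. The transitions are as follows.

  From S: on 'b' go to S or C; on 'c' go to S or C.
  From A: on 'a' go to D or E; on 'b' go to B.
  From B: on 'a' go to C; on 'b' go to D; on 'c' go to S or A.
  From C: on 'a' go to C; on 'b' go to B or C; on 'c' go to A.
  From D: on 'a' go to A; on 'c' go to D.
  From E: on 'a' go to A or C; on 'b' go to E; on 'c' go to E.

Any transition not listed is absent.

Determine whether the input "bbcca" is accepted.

Start in {S}.
Read 'b': {S} → {S, C}.
Read 'b': {S, C} → {S, B, C}.
Read 'c': {S, B, C} → {S, A, C}.
Read 'c': {S, A, C} → {S, A, C}.
Read 'a': {S, A, C} → {C, D, E}.
The final set {C, D, E} contains no accepting state.

No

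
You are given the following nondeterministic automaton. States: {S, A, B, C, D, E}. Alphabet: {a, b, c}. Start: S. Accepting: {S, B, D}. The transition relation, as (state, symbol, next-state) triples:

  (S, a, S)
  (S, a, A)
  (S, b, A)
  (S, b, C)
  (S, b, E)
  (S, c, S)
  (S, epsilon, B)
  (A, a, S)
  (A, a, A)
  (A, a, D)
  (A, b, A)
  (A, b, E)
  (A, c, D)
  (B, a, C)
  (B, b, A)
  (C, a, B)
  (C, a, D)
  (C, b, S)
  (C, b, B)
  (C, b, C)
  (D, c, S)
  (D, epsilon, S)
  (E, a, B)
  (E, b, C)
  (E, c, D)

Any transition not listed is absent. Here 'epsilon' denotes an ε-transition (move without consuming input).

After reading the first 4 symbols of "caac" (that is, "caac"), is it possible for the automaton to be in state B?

Yes

Start: ε-closure({S}) = {S, B}.
Read 'c': {S, B} → {S, B}.
Read 'a': {S, B} → {S, A, B, C}.
Read 'a': {S, A, B, C} → {S, A, B, C, D}.
Read 'c': {S, A, B, C, D} → {S, B, D}.
State B is in {S, B, D}.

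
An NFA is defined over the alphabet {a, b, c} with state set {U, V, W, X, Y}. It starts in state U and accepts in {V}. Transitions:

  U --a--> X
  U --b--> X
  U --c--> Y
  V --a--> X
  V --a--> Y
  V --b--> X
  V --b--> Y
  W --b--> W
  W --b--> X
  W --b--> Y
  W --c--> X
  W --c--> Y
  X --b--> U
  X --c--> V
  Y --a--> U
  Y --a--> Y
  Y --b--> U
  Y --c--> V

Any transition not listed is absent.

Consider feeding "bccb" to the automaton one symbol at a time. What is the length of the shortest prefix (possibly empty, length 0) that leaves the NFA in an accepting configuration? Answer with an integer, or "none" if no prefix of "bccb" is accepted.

2

Start in {U}.
Read 'b': {U} → {X}.
Read 'c': {X} → {V}.
None of the earlier sets intersect F, but {V} does.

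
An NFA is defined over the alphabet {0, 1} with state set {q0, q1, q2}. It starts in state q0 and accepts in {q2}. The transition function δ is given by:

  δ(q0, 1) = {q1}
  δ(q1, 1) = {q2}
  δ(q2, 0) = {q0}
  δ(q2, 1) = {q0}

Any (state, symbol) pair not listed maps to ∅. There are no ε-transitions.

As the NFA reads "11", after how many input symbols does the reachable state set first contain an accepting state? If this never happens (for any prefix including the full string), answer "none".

Start in {q0}.
Read '1': {q0} → {q1}.
Read '1': {q1} → {q2}.
None of the earlier sets intersect F, but {q2} does.

2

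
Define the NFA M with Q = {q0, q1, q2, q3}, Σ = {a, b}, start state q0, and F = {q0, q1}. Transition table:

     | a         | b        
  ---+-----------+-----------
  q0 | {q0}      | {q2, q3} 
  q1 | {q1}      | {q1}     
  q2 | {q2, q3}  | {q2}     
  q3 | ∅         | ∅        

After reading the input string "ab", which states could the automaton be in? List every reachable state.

{q2, q3}

Start in {q0}.
Read 'a': {q0} → {q0}.
Read 'b': {q0} → {q2, q3}.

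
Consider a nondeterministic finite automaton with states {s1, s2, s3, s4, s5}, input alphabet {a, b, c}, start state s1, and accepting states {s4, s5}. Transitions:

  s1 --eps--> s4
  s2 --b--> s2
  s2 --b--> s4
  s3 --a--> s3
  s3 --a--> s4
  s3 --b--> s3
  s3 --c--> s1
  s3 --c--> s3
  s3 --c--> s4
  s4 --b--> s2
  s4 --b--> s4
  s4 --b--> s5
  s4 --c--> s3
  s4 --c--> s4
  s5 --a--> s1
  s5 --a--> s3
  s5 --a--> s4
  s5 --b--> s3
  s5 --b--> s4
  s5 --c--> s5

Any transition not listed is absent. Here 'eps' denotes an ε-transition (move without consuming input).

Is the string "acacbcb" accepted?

No

Start: ε-closure({s1}) = {s1, s4}.
Read 'a': s1→∅, s4→∅; now ∅.
The set is empty and remains empty for the remaining 6 symbols.
The final set ∅ contains no accepting state.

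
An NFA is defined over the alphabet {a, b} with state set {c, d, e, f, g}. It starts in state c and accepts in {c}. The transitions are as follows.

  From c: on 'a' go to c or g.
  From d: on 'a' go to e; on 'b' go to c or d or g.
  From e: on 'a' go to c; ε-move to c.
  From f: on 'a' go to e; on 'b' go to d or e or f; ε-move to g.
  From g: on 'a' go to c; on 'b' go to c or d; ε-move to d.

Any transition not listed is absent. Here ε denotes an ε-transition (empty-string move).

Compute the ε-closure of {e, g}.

Begin with {e, g}.
ε-move e → c; add c.
ε-move g → d; add d.

{c, d, e, g}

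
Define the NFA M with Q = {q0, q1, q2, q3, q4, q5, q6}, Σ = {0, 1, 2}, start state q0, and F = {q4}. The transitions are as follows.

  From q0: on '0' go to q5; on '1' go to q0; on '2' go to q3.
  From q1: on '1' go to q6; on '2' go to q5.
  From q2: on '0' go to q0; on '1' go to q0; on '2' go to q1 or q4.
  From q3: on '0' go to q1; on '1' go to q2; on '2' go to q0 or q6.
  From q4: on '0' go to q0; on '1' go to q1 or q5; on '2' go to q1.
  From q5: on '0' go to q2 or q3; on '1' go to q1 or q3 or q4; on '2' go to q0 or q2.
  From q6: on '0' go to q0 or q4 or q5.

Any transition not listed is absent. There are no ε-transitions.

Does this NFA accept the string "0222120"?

Yes

Start in {q0}.
Read '0': q0→{q5}; now {q5}.
Read '2': q5→{q0, q2}; now {q0, q2}.
Read '2': q0→{q3}, q2→{q1, q4}; now {q1, q3, q4}.
Read '2': q1→{q5}, q3→{q0, q6}, q4→{q1}; now {q0, q1, q5, q6}.
Read '1': q0→{q0}, q1→{q6}, q5→{q1, q3, q4}, q6→∅; now {q0, q1, q3, q4, q6}.
Read '2': q0→{q3}, q1→{q5}, q3→{q0, q6}, q4→{q1}, q6→∅; now {q0, q1, q3, q5, q6}.
Read '0': q0→{q5}, q1→∅, q3→{q1}, q5→{q2, q3}, q6→{q0, q4, q5}; now {q0, q1, q2, q3, q4, q5}.
The final set {q0, q1, q2, q3, q4, q5} contains the accepting state q4.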